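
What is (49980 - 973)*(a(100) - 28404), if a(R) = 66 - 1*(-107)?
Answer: -1383516617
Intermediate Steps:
a(R) = 173 (a(R) = 66 + 107 = 173)
(49980 - 973)*(a(100) - 28404) = (49980 - 973)*(173 - 28404) = 49007*(-28231) = -1383516617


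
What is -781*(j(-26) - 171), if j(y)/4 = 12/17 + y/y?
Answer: 2179771/17 ≈ 1.2822e+5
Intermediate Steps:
j(y) = 116/17 (j(y) = 4*(12/17 + y/y) = 4*(12*(1/17) + 1) = 4*(12/17 + 1) = 4*(29/17) = 116/17)
-781*(j(-26) - 171) = -781*(116/17 - 171) = -781*(-2791/17) = 2179771/17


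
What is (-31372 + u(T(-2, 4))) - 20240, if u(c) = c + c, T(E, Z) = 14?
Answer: -51584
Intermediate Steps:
u(c) = 2*c
(-31372 + u(T(-2, 4))) - 20240 = (-31372 + 2*14) - 20240 = (-31372 + 28) - 20240 = -31344 - 20240 = -51584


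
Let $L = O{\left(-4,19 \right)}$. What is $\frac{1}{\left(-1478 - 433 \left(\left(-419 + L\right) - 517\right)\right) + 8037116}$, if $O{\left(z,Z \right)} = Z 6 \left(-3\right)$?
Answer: $\frac{1}{8589012} \approx 1.1643 \cdot 10^{-7}$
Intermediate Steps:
$O{\left(z,Z \right)} = - 18 Z$ ($O{\left(z,Z \right)} = 6 Z \left(-3\right) = - 18 Z$)
$L = -342$ ($L = \left(-18\right) 19 = -342$)
$\frac{1}{\left(-1478 - 433 \left(\left(-419 + L\right) - 517\right)\right) + 8037116} = \frac{1}{\left(-1478 - 433 \left(\left(-419 - 342\right) - 517\right)\right) + 8037116} = \frac{1}{\left(-1478 - 433 \left(-761 - 517\right)\right) + 8037116} = \frac{1}{\left(-1478 - -553374\right) + 8037116} = \frac{1}{\left(-1478 + 553374\right) + 8037116} = \frac{1}{551896 + 8037116} = \frac{1}{8589012}$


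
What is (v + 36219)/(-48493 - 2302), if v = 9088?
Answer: -45307/50795 ≈ -0.89196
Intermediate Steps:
(v + 36219)/(-48493 - 2302) = (9088 + 36219)/(-48493 - 2302) = 45307/(-50795) = 45307*(-1/50795) = -45307/50795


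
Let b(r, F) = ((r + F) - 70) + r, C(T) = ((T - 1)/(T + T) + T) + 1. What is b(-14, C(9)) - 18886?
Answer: -170762/9 ≈ -18974.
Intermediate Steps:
C(T) = 1 + T + (-1 + T)/(2*T) (C(T) = ((-1 + T)/((2*T)) + T) + 1 = ((-1 + T)*(1/(2*T)) + T) + 1 = ((-1 + T)/(2*T) + T) + 1 = (T + (-1 + T)/(2*T)) + 1 = 1 + T + (-1 + T)/(2*T))
b(r, F) = -70 + F + 2*r (b(r, F) = ((F + r) - 70) + r = (-70 + F + r) + r = -70 + F + 2*r)
b(-14, C(9)) - 18886 = (-70 + (3/2 + 9 - ½/9) + 2*(-14)) - 18886 = (-70 + (3/2 + 9 - ½*⅑) - 28) - 18886 = (-70 + (3/2 + 9 - 1/18) - 28) - 18886 = (-70 + 94/9 - 28) - 18886 = -788/9 - 18886 = -170762/9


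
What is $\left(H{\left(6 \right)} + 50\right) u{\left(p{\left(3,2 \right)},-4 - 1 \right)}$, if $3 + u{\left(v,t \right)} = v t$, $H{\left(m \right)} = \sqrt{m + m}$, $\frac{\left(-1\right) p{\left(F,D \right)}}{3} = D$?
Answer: $1350 + 54 \sqrt{3} \approx 1443.5$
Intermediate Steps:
$p{\left(F,D \right)} = - 3 D$
$H{\left(m \right)} = \sqrt{2} \sqrt{m}$ ($H{\left(m \right)} = \sqrt{2 m} = \sqrt{2} \sqrt{m}$)
$u{\left(v,t \right)} = -3 + t v$ ($u{\left(v,t \right)} = -3 + v t = -3 + t v$)
$\left(H{\left(6 \right)} + 50\right) u{\left(p{\left(3,2 \right)},-4 - 1 \right)} = \left(\sqrt{2} \sqrt{6} + 50\right) \left(-3 + \left(-4 - 1\right) \left(\left(-3\right) 2\right)\right) = \left(2 \sqrt{3} + 50\right) \left(-3 + \left(-4 - 1\right) \left(-6\right)\right) = \left(50 + 2 \sqrt{3}\right) \left(-3 - -30\right) = \left(50 + 2 \sqrt{3}\right) \left(-3 + 30\right) = \left(50 + 2 \sqrt{3}\right) 27 = 1350 + 54 \sqrt{3}$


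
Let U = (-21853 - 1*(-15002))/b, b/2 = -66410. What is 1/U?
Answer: 132820/6851 ≈ 19.387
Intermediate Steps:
b = -132820 (b = 2*(-66410) = -132820)
U = 6851/132820 (U = (-21853 - 1*(-15002))/(-132820) = (-21853 + 15002)*(-1/132820) = -6851*(-1/132820) = 6851/132820 ≈ 0.051581)
1/U = 1/(6851/132820) = 132820/6851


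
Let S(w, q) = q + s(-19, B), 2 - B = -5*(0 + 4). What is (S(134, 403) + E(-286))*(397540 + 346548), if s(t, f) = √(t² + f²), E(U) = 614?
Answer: 756737496 + 9673144*√5 ≈ 7.7837e+8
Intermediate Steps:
B = 22 (B = 2 - (-5)*(0 + 4) = 2 - (-5)*4 = 2 - 1*(-20) = 2 + 20 = 22)
s(t, f) = √(f² + t²)
S(w, q) = q + 13*√5 (S(w, q) = q + √(22² + (-19)²) = q + √(484 + 361) = q + √845 = q + 13*√5)
(S(134, 403) + E(-286))*(397540 + 346548) = ((403 + 13*√5) + 614)*(397540 + 346548) = (1017 + 13*√5)*744088 = 756737496 + 9673144*√5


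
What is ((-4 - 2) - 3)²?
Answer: 81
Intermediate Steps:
((-4 - 2) - 3)² = (-6 - 3)² = (-9)² = 81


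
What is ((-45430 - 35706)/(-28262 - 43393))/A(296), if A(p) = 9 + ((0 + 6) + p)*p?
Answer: 81136/6406028655 ≈ 1.2666e-5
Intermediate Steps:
A(p) = 9 + p*(6 + p) (A(p) = 9 + (6 + p)*p = 9 + p*(6 + p))
((-45430 - 35706)/(-28262 - 43393))/A(296) = ((-45430 - 35706)/(-28262 - 43393))/(9 + 296² + 6*296) = (-81136/(-71655))/(9 + 87616 + 1776) = -81136*(-1/71655)/89401 = (81136/71655)*(1/89401) = 81136/6406028655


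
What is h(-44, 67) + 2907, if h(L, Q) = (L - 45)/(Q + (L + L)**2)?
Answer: 22706488/7811 ≈ 2907.0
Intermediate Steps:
h(L, Q) = (-45 + L)/(Q + 4*L**2) (h(L, Q) = (-45 + L)/(Q + (2*L)**2) = (-45 + L)/(Q + 4*L**2))
h(-44, 67) + 2907 = (-45 - 44)/(67 + 4*(-44)**2) + 2907 = -89/(67 + 4*1936) + 2907 = -89/(67 + 7744) + 2907 = -89/7811 + 2907 = 22706488/7811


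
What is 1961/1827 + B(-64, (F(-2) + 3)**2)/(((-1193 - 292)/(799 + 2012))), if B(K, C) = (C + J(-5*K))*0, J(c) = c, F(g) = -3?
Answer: 1961/1827 ≈ 1.0733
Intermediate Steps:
B(K, C) = 0 (B(K, C) = (C - 5*K)*0 = 0)
1961/1827 + B(-64, (F(-2) + 3)**2)/(((-1193 - 292)/(799 + 2012))) = 1961/1827 + 0/(((-1193 - 292)/(799 + 2012))) = 1961*(1/1827) + 0/((-1485/2811)) = 1961/1827 + 0/((-1485*1/2811)) = 1961/1827 + 0/(-495/937) = 1961/1827 + 0*(-937/495) = 1961/1827 + 0 = 1961/1827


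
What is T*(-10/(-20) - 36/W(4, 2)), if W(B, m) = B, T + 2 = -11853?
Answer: 201535/2 ≈ 1.0077e+5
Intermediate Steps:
T = -11855 (T = -2 - 11853 = -11855)
T*(-10/(-20) - 36/W(4, 2)) = -11855*(-10/(-20) - 36/4) = -11855*(-10*(-1/20) - 36*1/4) = -11855*(1/2 - 9) = -11855*(-17/2) = 201535/2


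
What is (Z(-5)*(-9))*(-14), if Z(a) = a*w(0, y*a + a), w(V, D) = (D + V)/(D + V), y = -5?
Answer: -630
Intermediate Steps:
w(V, D) = 1
Z(a) = a (Z(a) = a*1 = a)
(Z(-5)*(-9))*(-14) = -5*(-9)*(-14) = 45*(-14) = -630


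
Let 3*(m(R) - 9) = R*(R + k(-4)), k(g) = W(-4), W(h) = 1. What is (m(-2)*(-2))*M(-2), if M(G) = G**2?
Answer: -232/3 ≈ -77.333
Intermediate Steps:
k(g) = 1
m(R) = 9 + R*(1 + R)/3 (m(R) = 9 + (R*(R + 1))/3 = 9 + (R*(1 + R))/3 = 9 + R*(1 + R)/3)
(m(-2)*(-2))*M(-2) = ((9 + (1/3)*(-2) + (1/3)*(-2)**2)*(-2))*(-2)**2 = ((9 - 2/3 + (1/3)*4)*(-2))*4 = ((9 - 2/3 + 4/3)*(-2))*4 = ((29/3)*(-2))*4 = -58/3*4 = -232/3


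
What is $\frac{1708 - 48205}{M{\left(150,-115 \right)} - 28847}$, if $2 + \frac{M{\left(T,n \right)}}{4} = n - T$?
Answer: $\frac{46497}{29915} \approx 1.5543$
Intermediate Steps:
$M{\left(T,n \right)} = -8 - 4 T + 4 n$ ($M{\left(T,n \right)} = -8 + 4 \left(n - T\right) = -8 - \left(- 4 n + 4 T\right) = -8 - 4 T + 4 n$)
$\frac{1708 - 48205}{M{\left(150,-115 \right)} - 28847} = \frac{1708 - 48205}{\left(-8 - 600 + 4 \left(-115\right)\right) - 28847} = - \frac{46497}{\left(-8 - 600 - 460\right) - 28847} = - \frac{46497}{-1068 - 28847} = - \frac{46497}{-29915} = \left(-46497\right) \left(- \frac{1}{29915}\right) = \frac{46497}{29915}$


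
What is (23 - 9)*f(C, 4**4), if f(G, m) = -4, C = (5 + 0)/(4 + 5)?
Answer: -56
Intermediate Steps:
C = 5/9 ≈ 0.55556
(23 - 9)*f(C, 4**4) = (23 - 9)*(-4) = 14*(-4) = -56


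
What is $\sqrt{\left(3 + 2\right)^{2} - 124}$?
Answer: $3 i \sqrt{11} \approx 9.9499 i$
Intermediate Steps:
$\sqrt{\left(3 + 2\right)^{2} - 124} = \sqrt{5^{2} - 124} = \sqrt{25 - 124} = \sqrt{-99} = 3 i \sqrt{11}$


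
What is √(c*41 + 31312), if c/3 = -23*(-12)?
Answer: 2*√16315 ≈ 255.46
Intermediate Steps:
c = 828 (c = 3*(-23*(-12)) = 3*276 = 828)
√(c*41 + 31312) = √(828*41 + 31312) = √(33948 + 31312) = √65260 = 2*√16315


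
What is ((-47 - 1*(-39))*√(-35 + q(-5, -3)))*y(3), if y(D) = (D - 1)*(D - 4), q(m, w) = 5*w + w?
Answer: 16*I*√53 ≈ 116.48*I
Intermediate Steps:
q(m, w) = 6*w
y(D) = (-1 + D)*(-4 + D)
((-47 - 1*(-39))*√(-35 + q(-5, -3)))*y(3) = ((-47 - 1*(-39))*√(-35 + 6*(-3)))*(4 + 3² - 5*3) = ((-47 + 39)*√(-35 - 18))*(4 + 9 - 15) = -8*I*√53*(-2) = 16*I*√53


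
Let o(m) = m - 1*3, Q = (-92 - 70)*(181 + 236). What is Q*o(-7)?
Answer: 675540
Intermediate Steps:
Q = -67554 (Q = -162*417 = -67554)
o(m) = -3 + m (o(m) = m - 3 = -3 + m)
Q*o(-7) = -67554*(-3 - 7) = -67554*(-10) = 675540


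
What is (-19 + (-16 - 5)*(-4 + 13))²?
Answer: 43264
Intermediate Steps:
(-19 + (-16 - 5)*(-4 + 13))² = (-19 - 21*9)² = (-19 - 189)² = (-208)² = 43264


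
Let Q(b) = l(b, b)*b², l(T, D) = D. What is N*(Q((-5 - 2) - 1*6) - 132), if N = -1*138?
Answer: 321402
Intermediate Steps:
N = -138
Q(b) = b³ (Q(b) = b*b² = b³)
N*(Q((-5 - 2) - 1*6) - 132) = -138*(((-5 - 2) - 1*6)³ - 132) = -138*((-7 - 6)³ - 132) = -138*((-13)³ - 132) = -138*(-2197 - 132) = -138*(-2329) = 321402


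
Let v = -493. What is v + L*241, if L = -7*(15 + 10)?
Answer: -42668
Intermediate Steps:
L = -175 (L = -7*25 = -175)
v + L*241 = -493 - 175*241 = -493 - 42175 = -42668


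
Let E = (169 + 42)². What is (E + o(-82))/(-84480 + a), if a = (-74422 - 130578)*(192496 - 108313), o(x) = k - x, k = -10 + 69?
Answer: -22331/8628799740 ≈ -2.5880e-6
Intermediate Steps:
k = 59
o(x) = 59 - x
E = 44521 (E = 211² = 44521)
a = -17257515000 (a = -205000*84183 = -17257515000)
(E + o(-82))/(-84480 + a) = (44521 + (59 - 1*(-82)))/(-84480 - 17257515000) = (44521 + (59 + 82))/(-17257599480) = (44521 + 141)*(-1/17257599480) = 44662*(-1/17257599480) = -22331/8628799740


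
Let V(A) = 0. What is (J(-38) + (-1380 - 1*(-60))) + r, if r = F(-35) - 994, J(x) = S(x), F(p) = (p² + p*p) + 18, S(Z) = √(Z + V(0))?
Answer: 154 + I*√38 ≈ 154.0 + 6.1644*I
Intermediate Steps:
S(Z) = √Z (S(Z) = √(Z + 0) = √Z)
F(p) = 18 + 2*p² (F(p) = (p² + p²) + 18 = 2*p² + 18 = 18 + 2*p²)
J(x) = √x
r = 1474 (r = (18 + 2*(-35)²) - 994 = (18 + 2*1225) - 994 = (18 + 2450) - 994 = 2468 - 994 = 1474)
(J(-38) + (-1380 - 1*(-60))) + r = (√(-38) + (-1380 - 1*(-60))) + 1474 = (I*√38 + (-1380 + 60)) + 1474 = (I*√38 - 1320) + 1474 = (-1320 + I*√38) + 1474 = 154 + I*√38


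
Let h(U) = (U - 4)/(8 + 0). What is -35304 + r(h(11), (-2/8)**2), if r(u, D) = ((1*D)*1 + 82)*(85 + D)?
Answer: -7250831/256 ≈ -28324.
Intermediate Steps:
h(U) = -1/2 + U/8 (h(U) = (-4 + U)/8 = (-4 + U)*(1/8) = -1/2 + U/8)
r(u, D) = (82 + D)*(85 + D) (r(u, D) = (D*1 + 82)*(85 + D) = (D + 82)*(85 + D) = (82 + D)*(85 + D))
-35304 + r(h(11), (-2/8)**2) = -35304 + (6970 + ((-2/8)**2)**2 + 167*(-2/8)**2) = -35304 + (6970 + ((-2*1/8)**2)**2 + 167*(-2*1/8)**2) = -35304 + (6970 + ((-1/4)**2)**2 + 167*(-1/4)**2) = -35304 + (6970 + (1/16)**2 + 167*(1/16)) = -35304 + (6970 + 1/256 + 167/16) = -35304 + 1786993/256 = -7250831/256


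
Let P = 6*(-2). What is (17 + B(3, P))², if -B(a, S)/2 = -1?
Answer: 361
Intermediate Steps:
P = -12
B(a, S) = 2 (B(a, S) = -2*(-1) = 2)
(17 + B(3, P))² = (17 + 2)² = 19² = 361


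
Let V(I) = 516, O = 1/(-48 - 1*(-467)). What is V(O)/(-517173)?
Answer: -172/172391 ≈ -0.00099773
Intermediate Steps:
O = 1/419 (O = 1/(-48 + 467) = 1/419 ≈ 0.0023866)
V(O)/(-517173) = 516/(-517173) = 516*(-1/517173) = -172/172391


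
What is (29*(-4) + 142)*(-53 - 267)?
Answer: -8320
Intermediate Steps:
(29*(-4) + 142)*(-53 - 267) = (-116 + 142)*(-320) = 26*(-320) = -8320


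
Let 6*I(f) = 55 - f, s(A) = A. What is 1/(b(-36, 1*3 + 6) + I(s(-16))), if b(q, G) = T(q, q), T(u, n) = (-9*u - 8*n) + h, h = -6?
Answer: 6/3707 ≈ 0.0016186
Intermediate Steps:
I(f) = 55/6 - f/6 (I(f) = (55 - f)/6 = 55/6 - f/6)
T(u, n) = -6 - 9*u - 8*n (T(u, n) = (-9*u - 8*n) - 6 = -6 - 9*u - 8*n)
b(q, G) = -6 - 17*q (b(q, G) = -6 - 9*q - 8*q = -6 - 17*q)
1/(b(-36, 1*3 + 6) + I(s(-16))) = 1/((-6 - 17*(-36)) + (55/6 - ⅙*(-16))) = 1/((-6 + 612) + (55/6 + 8/3)) = 1/(606 + 71/6) = 1/(3707/6) = 6/3707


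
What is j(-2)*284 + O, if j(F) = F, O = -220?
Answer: -788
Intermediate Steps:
j(-2)*284 + O = -2*284 - 220 = -568 - 220 = -788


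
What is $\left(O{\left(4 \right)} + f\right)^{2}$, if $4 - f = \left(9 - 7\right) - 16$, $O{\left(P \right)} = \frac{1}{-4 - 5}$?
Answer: $\frac{25921}{81} \approx 320.01$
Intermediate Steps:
$O{\left(P \right)} = - \frac{1}{9}$ ($O{\left(P \right)} = \frac{1}{-9} = - \frac{1}{9}$)
$f = 18$ ($f = 4 - \left(\left(9 - 7\right) - 16\right) = 4 - \left(2 - 16\right) = 4 - -14 = 4 + 14 = 18$)
$\left(O{\left(4 \right)} + f\right)^{2} = \left(- \frac{1}{9} + 18\right)^{2} = \left(\frac{161}{9}\right)^{2} = \frac{25921}{81}$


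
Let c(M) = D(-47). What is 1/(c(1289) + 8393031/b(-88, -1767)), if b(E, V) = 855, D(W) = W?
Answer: 95/928094 ≈ 0.00010236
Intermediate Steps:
c(M) = -47
1/(c(1289) + 8393031/b(-88, -1767)) = 1/(-47 + 8393031/855) = 1/(-47 + 8393031*(1/855)) = 1/(-47 + 932559/95) = 1/(928094/95) = 95/928094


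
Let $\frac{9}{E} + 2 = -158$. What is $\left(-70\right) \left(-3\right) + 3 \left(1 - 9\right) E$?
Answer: $\frac{4227}{20} \approx 211.35$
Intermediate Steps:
$E = - \frac{9}{160}$ ($E = \frac{9}{-2 - 158} = \frac{9}{-160} = 9 \left(- \frac{1}{160}\right) = - \frac{9}{160} \approx -0.05625$)
$\left(-70\right) \left(-3\right) + 3 \left(1 - 9\right) E = \left(-70\right) \left(-3\right) + 3 \left(1 - 9\right) \left(- \frac{9}{160}\right) = 210 + 3 \left(1 - 9\right) \left(- \frac{9}{160}\right) = 210 + 3 \left(-8\right) \left(- \frac{9}{160}\right) = 210 - - \frac{27}{20} = 210 + \frac{27}{20} = \frac{4227}{20}$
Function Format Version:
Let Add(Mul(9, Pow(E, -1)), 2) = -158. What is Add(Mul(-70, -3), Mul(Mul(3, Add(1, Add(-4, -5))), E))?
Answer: Rational(4227, 20) ≈ 211.35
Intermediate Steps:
E = Rational(-9, 160) (E = Mul(9, Pow(Add(-2, -158), -1)) = Mul(9, Pow(-160, -1)) = Mul(9, Rational(-1, 160)) = Rational(-9, 160) ≈ -0.056250)
Add(Mul(-70, -3), Mul(Mul(3, Add(1, Add(-4, -5))), E)) = Add(Mul(-70, -3), Mul(Mul(3, Add(1, Add(-4, -5))), Rational(-9, 160))) = Add(210, Mul(Mul(3, Add(1, -9)), Rational(-9, 160))) = Add(210, Mul(Mul(3, -8), Rational(-9, 160))) = Add(210, Mul(-24, Rational(-9, 160))) = Add(210, Rational(27, 20)) = Rational(4227, 20)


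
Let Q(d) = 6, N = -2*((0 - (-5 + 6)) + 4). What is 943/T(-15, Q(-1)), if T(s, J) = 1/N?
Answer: -5658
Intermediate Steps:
N = -6 (N = -2*((0 - 1*1) + 4) = -2*((0 - 1) + 4) = -2*(-1 + 4) = -2*3 = -6)
T(s, J) = -⅙ (T(s, J) = 1/(-6) = -⅙)
943/T(-15, Q(-1)) = 943/(-⅙) = 943*(-6) = -5658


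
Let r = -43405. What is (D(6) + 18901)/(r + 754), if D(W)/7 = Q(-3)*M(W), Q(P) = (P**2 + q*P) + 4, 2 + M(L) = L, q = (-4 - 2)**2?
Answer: -16241/42651 ≈ -0.38079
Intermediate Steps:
q = 36 (q = (-6)**2 = 36)
M(L) = -2 + L
Q(P) = 4 + P**2 + 36*P (Q(P) = (P**2 + 36*P) + 4 = 4 + P**2 + 36*P)
D(W) = 1330 - 665*W (D(W) = 7*((4 + (-3)**2 + 36*(-3))*(-2 + W)) = 7*((4 + 9 - 108)*(-2 + W)) = 7*(-95*(-2 + W)) = 7*(190 - 95*W) = 1330 - 665*W)
(D(6) + 18901)/(r + 754) = ((1330 - 665*6) + 18901)/(-43405 + 754) = ((1330 - 3990) + 18901)/(-42651) = (-2660 + 18901)*(-1/42651) = 16241*(-1/42651) = -16241/42651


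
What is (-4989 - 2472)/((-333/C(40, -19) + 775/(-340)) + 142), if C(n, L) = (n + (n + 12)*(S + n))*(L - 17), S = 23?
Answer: -1682365968/31505945 ≈ -53.398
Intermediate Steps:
C(n, L) = (-17 + L)*(n + (12 + n)*(23 + n)) (C(n, L) = (n + (n + 12)*(23 + n))*(L - 17) = (n + (12 + n)*(23 + n))*(-17 + L) = (-17 + L)*(n + (12 + n)*(23 + n)))
(-4989 - 2472)/((-333/C(40, -19) + 775/(-340)) + 142) = (-4989 - 2472)/((-333/(-4692 - 612*40 - 17*40² + 276*(-19) - 19*40² + 36*(-19)*40) + 775/(-340)) + 142) = -7461/((-333/(-4692 - 24480 - 17*1600 - 5244 - 19*1600 - 27360) + 775*(-1/340)) + 142) = -7461/((-333/(-4692 - 24480 - 27200 - 5244 - 30400 - 27360) - 155/68) + 142) = -7461/((-333/(-119376) - 155/68) + 142) = -7461/((-333*(-1/119376) - 155/68) + 142) = -7461/((37/13264 - 155/68) + 142) = -7461/(-513351/225488 + 142) = -7461/31505945/225488 = -7461*225488/31505945 = -1682365968/31505945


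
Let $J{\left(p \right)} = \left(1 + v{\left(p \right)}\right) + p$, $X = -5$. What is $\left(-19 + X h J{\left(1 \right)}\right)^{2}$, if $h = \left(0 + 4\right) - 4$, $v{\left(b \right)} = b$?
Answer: $361$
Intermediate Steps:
$J{\left(p \right)} = 1 + 2 p$ ($J{\left(p \right)} = \left(1 + p\right) + p = 1 + 2 p$)
$h = 0$ ($h = 4 - 4 = 0$)
$\left(-19 + X h J{\left(1 \right)}\right)^{2} = \left(-19 + \left(-5\right) 0 \left(1 + 2 \cdot 1\right)\right)^{2} = \left(-19 + 0 \left(1 + 2\right)\right)^{2} = \left(-19 + 0 \cdot 3\right)^{2} = \left(-19 + 0\right)^{2} = \left(-19\right)^{2} = 361$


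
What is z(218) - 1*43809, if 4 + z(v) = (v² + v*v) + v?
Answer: 51453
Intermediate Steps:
z(v) = -4 + v + 2*v² (z(v) = -4 + ((v² + v*v) + v) = -4 + ((v² + v²) + v) = -4 + (2*v² + v) = -4 + (v + 2*v²) = -4 + v + 2*v²)
z(218) - 1*43809 = (-4 + 218 + 2*218²) - 1*43809 = (-4 + 218 + 2*47524) - 43809 = (-4 + 218 + 95048) - 43809 = 95262 - 43809 = 51453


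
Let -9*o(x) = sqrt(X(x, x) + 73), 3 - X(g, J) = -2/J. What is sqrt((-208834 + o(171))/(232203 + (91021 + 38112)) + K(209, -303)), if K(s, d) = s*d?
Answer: sqrt(-62896167801131724 - 5358*sqrt(246962))/996588 ≈ 251.65*I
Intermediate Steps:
X(g, J) = 3 + 2/J (X(g, J) = 3 - (-2)/J = 3 + 2/J)
K(s, d) = d*s
o(x) = -sqrt(76 + 2/x)/9 (o(x) = -sqrt((3 + 2/x) + 73)/9 = -sqrt(76 + 2/x)/9)
sqrt((-208834 + o(171))/(232203 + (91021 + 38112)) + K(209, -303)) = sqrt((-208834 - sqrt(76 + 2/171)/9)/(232203 + (91021 + 38112)) - 303*209) = sqrt((-208834 - sqrt(76 + 2*(1/171))/9)/(232203 + 129133) - 63327) = sqrt((-208834 - sqrt(76 + 2/171)/9)/361336 - 63327) = sqrt((-208834 - sqrt(246962)/513)*(1/361336) - 63327) = sqrt((-104417/180668 - sqrt(246962)/185365368) - 63327) = sqrt(-11441266853/180668 - sqrt(246962)/185365368)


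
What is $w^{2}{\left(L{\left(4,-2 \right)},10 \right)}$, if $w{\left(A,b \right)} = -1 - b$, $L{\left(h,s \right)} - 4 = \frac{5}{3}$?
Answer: $121$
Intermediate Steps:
$L{\left(h,s \right)} = \frac{17}{3}$ ($L{\left(h,s \right)} = 4 + \frac{5}{3} = \frac{17}{3}$)
$w^{2}{\left(L{\left(4,-2 \right)},10 \right)} = \left(-1 - 10\right)^{2} = \left(-11\right)^{2} = 121$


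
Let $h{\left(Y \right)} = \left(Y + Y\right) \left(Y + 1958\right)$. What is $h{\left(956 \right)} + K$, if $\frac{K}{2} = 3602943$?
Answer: $12777454$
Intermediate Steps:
$K = 7205886$ ($K = 2 \cdot 3602943 = 7205886$)
$h{\left(Y \right)} = 2 Y \left(1958 + Y\right)$
$h{\left(956 \right)} + K = 2 \cdot 956 \left(1958 + 956\right) + 7205886 = 2 \cdot 956 \cdot 2914 + 7205886 = 5571568 + 7205886 = 12777454$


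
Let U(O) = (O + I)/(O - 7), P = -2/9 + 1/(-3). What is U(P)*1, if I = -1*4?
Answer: 41/68 ≈ 0.60294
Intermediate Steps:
I = -4
P = -5/9 (P = -2*⅑ + 1*(-⅓) = -2/9 - ⅓ = -5/9 ≈ -0.55556)
U(O) = (-4 + O)/(-7 + O) (U(O) = (O - 4)/(O - 7) = (-4 + O)/(-7 + O))
U(P)*1 = ((-4 - 5/9)/(-7 - 5/9))*1 = (-41/9/(-68/9))*1 = -9/68*(-41/9)*1 = (41/68)*1 = 41/68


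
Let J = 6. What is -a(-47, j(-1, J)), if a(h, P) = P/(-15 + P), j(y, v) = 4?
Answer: 4/11 ≈ 0.36364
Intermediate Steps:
-a(-47, j(-1, J)) = -4/(-15 + 4) = -4/(-11) = -4*(-1)/11 = -1*(-4/11) = 4/11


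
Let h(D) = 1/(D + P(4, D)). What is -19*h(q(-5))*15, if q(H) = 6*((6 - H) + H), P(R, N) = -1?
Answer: -57/7 ≈ -8.1429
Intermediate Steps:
q(H) = 36 (q(H) = 6*6 = 36)
h(D) = 1/(-1 + D) (h(D) = 1/(D - 1) = 1/(-1 + D))
-19*h(q(-5))*15 = -19/(-1 + 36)*15 = -19/35*15 = -57/7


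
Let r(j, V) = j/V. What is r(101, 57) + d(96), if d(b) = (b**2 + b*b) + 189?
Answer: 1061498/57 ≈ 18623.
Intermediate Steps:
d(b) = 189 + 2*b**2 (d(b) = (b**2 + b**2) + 189 = 2*b**2 + 189 = 189 + 2*b**2)
r(101, 57) + d(96) = 101/57 + (189 + 2*96**2) = 101*(1/57) + (189 + 2*9216) = 101/57 + (189 + 18432) = 101/57 + 18621 = 1061498/57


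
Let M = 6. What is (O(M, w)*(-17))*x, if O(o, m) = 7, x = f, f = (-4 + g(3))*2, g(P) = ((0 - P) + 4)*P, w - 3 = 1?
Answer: 238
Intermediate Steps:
w = 4 (w = 3 + 1 = 4)
g(P) = P*(4 - P) (g(P) = (-P + 4)*P = (4 - P)*P = P*(4 - P))
f = -2 (f = (-4 + 3*(4 - 1*3))*2 = (-4 + 3*(4 - 3))*2 = (-4 + 3*1)*2 = (-4 + 3)*2 = -1*2 = -2)
x = -2
(O(M, w)*(-17))*x = (7*(-17))*(-2) = -119*(-2) = 238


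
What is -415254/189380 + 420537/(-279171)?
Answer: -32594695249/8811567330 ≈ -3.6991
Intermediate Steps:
-415254/189380 + 420537/(-279171) = -415254*1/189380 + 420537*(-1/279171) = -207627/94690 - 140179/93057 = -32594695249/8811567330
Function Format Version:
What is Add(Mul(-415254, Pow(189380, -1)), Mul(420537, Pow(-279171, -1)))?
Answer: Rational(-32594695249, 8811567330) ≈ -3.6991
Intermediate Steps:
Add(Mul(-415254, Pow(189380, -1)), Mul(420537, Pow(-279171, -1))) = Add(Mul(-415254, Rational(1, 189380)), Mul(420537, Rational(-1, 279171))) = Add(Rational(-207627, 94690), Rational(-140179, 93057)) = Rational(-32594695249, 8811567330)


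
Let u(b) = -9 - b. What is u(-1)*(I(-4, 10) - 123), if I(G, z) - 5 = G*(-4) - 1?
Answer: 824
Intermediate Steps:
I(G, z) = 4 - 4*G (I(G, z) = 5 + (G*(-4) - 1) = 5 + (-4*G - 1) = 5 + (-1 - 4*G) = 4 - 4*G)
u(-1)*(I(-4, 10) - 123) = (-9 - 1*(-1))*((4 - 4*(-4)) - 123) = (-9 + 1)*((4 + 16) - 123) = -8*(20 - 123) = -8*(-103) = 824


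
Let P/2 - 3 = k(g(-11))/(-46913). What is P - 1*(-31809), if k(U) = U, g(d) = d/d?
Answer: 1492537093/46913 ≈ 31815.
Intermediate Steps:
g(d) = 1
P = 281476/46913 (P = 6 + 2*(1/(-46913)) = 6 + 2*(1*(-1/46913)) = 6 + 2*(-1/46913) = 6 - 2/46913 = 281476/46913 ≈ 6.0000)
P - 1*(-31809) = 281476/46913 - 1*(-31809) = 281476/46913 + 31809 = 1492537093/46913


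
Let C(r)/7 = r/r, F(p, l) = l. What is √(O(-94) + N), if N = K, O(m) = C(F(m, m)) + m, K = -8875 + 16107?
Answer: √7145 ≈ 84.528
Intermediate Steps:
C(r) = 7 (C(r) = 7*(r/r) = 7*1 = 7)
K = 7232
O(m) = 7 + m
N = 7232
√(O(-94) + N) = √((7 - 94) + 7232) = √(-87 + 7232) = √7145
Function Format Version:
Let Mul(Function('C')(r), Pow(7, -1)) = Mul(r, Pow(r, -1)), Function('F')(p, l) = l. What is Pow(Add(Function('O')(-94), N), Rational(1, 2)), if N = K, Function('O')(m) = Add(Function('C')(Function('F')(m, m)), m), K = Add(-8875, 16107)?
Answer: Pow(7145, Rational(1, 2)) ≈ 84.528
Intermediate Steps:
Function('C')(r) = 7 (Function('C')(r) = Mul(7, Mul(r, Pow(r, -1))) = Mul(7, 1) = 7)
K = 7232
Function('O')(m) = Add(7, m)
N = 7232
Pow(Add(Function('O')(-94), N), Rational(1, 2)) = Pow(Add(Add(7, -94), 7232), Rational(1, 2)) = Pow(Add(-87, 7232), Rational(1, 2)) = Pow(7145, Rational(1, 2))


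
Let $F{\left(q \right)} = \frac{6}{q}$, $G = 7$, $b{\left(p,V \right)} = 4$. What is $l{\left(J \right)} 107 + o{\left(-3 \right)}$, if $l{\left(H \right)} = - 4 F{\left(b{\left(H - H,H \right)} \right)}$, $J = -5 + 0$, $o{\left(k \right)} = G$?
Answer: $-635$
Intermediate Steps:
$o{\left(k \right)} = 7$
$J = -5$
$l{\left(H \right)} = -6$ ($l{\left(H \right)} = - 4 \cdot \frac{6}{4} = - 4 \cdot 6 \cdot \frac{1}{4} = \left(-4\right) \frac{3}{2} = -6$)
$l{\left(J \right)} 107 + o{\left(-3 \right)} = \left(-6\right) 107 + 7 = -642 + 7 = -635$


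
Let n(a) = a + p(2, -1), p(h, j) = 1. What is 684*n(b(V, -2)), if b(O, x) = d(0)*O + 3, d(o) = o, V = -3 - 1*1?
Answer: 2736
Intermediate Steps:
V = -4 (V = -3 - 1 = -4)
b(O, x) = 3 (b(O, x) = 0*O + 3 = 0 + 3 = 3)
n(a) = 1 + a (n(a) = a + 1 = 1 + a)
684*n(b(V, -2)) = 684*(1 + 3) = 684*4 = 2736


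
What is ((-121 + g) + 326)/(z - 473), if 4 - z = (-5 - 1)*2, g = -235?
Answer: 30/457 ≈ 0.065645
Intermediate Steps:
z = 16 (z = 4 - (-5 - 1)*2 = 4 - (-6)*2 = 4 - 1*(-12) = 4 + 12 = 16)
((-121 + g) + 326)/(z - 473) = ((-121 - 235) + 326)/(16 - 473) = (-356 + 326)/(-457) = -1/457*(-30) = 30/457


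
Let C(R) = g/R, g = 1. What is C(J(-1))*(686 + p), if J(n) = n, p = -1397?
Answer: 711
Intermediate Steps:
C(R) = 1/R
C(J(-1))*(686 + p) = (686 - 1397)/(-1) = -1*(-711) = 711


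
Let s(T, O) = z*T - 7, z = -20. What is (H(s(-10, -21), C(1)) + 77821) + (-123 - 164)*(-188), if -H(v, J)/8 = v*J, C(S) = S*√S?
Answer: 130233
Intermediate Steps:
s(T, O) = -7 - 20*T (s(T, O) = -20*T - 7 = -7 - 20*T)
C(S) = S^(3/2)
H(v, J) = -8*J*v (H(v, J) = -8*v*J = -8*J*v)
(H(s(-10, -21), C(1)) + 77821) + (-123 - 164)*(-188) = (-8*1^(3/2)*(-7 - 20*(-10)) + 77821) + (-123 - 164)*(-188) = (-8*1*(-7 + 200) + 77821) - 287*(-188) = (-8*1*193 + 77821) + 53956 = (-1544 + 77821) + 53956 = 76277 + 53956 = 130233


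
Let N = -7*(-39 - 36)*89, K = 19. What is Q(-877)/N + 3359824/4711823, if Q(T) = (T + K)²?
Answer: 1208554081124/73386643225 ≈ 16.468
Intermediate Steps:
N = 46725 (N = -7*(-75)*89 = 525*89 = 46725)
Q(T) = (19 + T)² (Q(T) = (T + 19)² = (19 + T)²)
Q(-877)/N + 3359824/4711823 = (19 - 877)²/46725 + 3359824/4711823 = (-858)²*(1/46725) + 3359824*(1/4711823) = 736164*(1/46725) + 3359824/4711823 = 245388/15575 + 3359824/4711823 = 1208554081124/73386643225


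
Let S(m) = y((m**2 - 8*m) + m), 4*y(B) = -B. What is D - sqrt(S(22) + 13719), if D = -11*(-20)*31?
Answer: 6820 - sqrt(54546)/2 ≈ 6703.2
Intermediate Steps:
y(B) = -B/4 (y(B) = (-B)/4 = -B/4)
S(m) = -m**2/4 + 7*m/4 (S(m) = -((m**2 - 8*m) + m)/4 = -(m**2 - 7*m)/4 = -m**2/4 + 7*m/4)
D = 6820 (D = 220*31 = 6820)
D - sqrt(S(22) + 13719) = 6820 - sqrt((1/4)*22*(7 - 1*22) + 13719) = 6820 - sqrt((1/4)*22*(7 - 22) + 13719) = 6820 - sqrt((1/4)*22*(-15) + 13719) = 6820 - sqrt(-165/2 + 13719) = 6820 - sqrt(27273/2) = 6820 - sqrt(54546)/2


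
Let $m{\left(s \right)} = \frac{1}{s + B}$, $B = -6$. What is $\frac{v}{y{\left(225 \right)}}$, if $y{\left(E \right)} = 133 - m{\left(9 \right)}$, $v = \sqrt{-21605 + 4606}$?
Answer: $\frac{3 i \sqrt{16999}}{398} \approx 0.98277 i$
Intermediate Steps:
$v = i \sqrt{16999}$ ($v = \sqrt{-16999} = i \sqrt{16999} \approx 130.38 i$)
$m{\left(s \right)} = \frac{1}{-6 + s}$ ($m{\left(s \right)} = \frac{1}{s - 6} = \frac{1}{-6 + s}$)
$y{\left(E \right)} = \frac{398}{3}$ ($y{\left(E \right)} = 133 - \frac{1}{-6 + 9} = 133 - \frac{1}{3} = \frac{398}{3}$)
$\frac{v}{y{\left(225 \right)}} = \frac{i \sqrt{16999}}{\frac{398}{3}} = i \sqrt{16999} \cdot \frac{3}{398} = \frac{3 i \sqrt{16999}}{398}$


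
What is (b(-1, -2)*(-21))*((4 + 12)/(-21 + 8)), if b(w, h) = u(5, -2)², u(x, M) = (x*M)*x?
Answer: 840000/13 ≈ 64615.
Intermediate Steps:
u(x, M) = M*x² (u(x, M) = (M*x)*x = M*x²)
b(w, h) = 2500 (b(w, h) = (-2*5²)² = (-2*25)² = (-50)² = 2500)
(b(-1, -2)*(-21))*((4 + 12)/(-21 + 8)) = (2500*(-21))*((4 + 12)/(-21 + 8)) = -840000/(-13) = -840000*(-1)/13 = -52500*(-16/13) = 840000/13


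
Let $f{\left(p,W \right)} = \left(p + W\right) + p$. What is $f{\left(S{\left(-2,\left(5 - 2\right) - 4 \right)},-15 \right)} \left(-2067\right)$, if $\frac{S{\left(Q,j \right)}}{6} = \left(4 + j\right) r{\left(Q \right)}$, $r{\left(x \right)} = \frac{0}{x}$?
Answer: $31005$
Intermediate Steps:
$r{\left(x \right)} = 0$
$S{\left(Q,j \right)} = 0$ ($S{\left(Q,j \right)} = 6 \left(4 + j\right) 0 = 6 \cdot 0 = 0$)
$f{\left(p,W \right)} = W + 2 p$ ($f{\left(p,W \right)} = \left(W + p\right) + p = W + 2 p$)
$f{\left(S{\left(-2,\left(5 - 2\right) - 4 \right)},-15 \right)} \left(-2067\right) = \left(-15 + 2 \cdot 0\right) \left(-2067\right) = \left(-15 + 0\right) \left(-2067\right) = \left(-15\right) \left(-2067\right) = 31005$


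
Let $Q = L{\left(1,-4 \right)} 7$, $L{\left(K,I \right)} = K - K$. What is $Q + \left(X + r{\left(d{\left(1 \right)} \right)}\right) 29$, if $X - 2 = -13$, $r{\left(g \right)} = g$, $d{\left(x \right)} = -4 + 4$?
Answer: $-319$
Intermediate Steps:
$d{\left(x \right)} = 0$
$X = -11$ ($X = 2 - 13 = -11$)
$L{\left(K,I \right)} = 0$
$Q = 0$ ($Q = 0 \cdot 7 = 0$)
$Q + \left(X + r{\left(d{\left(1 \right)} \right)}\right) 29 = 0 + \left(-11 + 0\right) 29 = 0 - 319 = -319$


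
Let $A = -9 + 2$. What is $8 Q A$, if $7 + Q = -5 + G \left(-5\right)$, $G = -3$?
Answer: $-168$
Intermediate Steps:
$A = -7$
$Q = 3$ ($Q = -7 - -10 = -7 + \left(-5 + 15\right) = -7 + 10 = 3$)
$8 Q A = 8 \cdot 3 \left(-7\right) = 24 \left(-7\right) = -168$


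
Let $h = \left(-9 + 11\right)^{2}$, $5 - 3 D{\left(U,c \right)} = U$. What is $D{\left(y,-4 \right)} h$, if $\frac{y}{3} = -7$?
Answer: $\frac{104}{3} \approx 34.667$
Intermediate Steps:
$y = -21$ ($y = 3 \left(-7\right) = -21$)
$D{\left(U,c \right)} = \frac{5}{3} - \frac{U}{3}$
$h = 4$ ($h = 2^{2} = 4$)
$D{\left(y,-4 \right)} h = \left(\frac{5}{3} - -7\right) 4 = \left(\frac{5}{3} + 7\right) 4 = \frac{26}{3} \cdot 4 = \frac{104}{3}$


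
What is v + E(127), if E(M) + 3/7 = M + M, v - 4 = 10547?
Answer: 75632/7 ≈ 10805.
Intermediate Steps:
v = 10551 (v = 4 + 10547 = 10551)
E(M) = -3/7 + 2*M (E(M) = -3/7 + (M + M) = -3/7 + 2*M)
v + E(127) = 10551 + (-3/7 + 2*127) = 10551 + (-3/7 + 254) = 10551 + 1775/7 = 75632/7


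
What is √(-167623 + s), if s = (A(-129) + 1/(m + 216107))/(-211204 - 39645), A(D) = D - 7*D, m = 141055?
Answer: I*√479001770265519507715566/1690447746 ≈ 409.42*I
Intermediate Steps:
A(D) = -6*D
s = -5215913/1690447746 (s = (-6*(-129) + 1/(141055 + 216107))/(-211204 - 39645) = (774 + 1/357162)/(-250849) = (774 + 1/357162)*(-1/250849) = (276443389/357162)*(-1/250849) = -5215913/1690447746 ≈ -0.0030855)
√(-167623 + s) = √(-167623 - 5215913/1690447746) = √(-283357927743671/1690447746) = I*√479001770265519507715566/1690447746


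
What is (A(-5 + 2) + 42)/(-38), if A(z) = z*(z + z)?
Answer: -30/19 ≈ -1.5789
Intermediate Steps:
A(z) = 2*z**2 (A(z) = z*(2*z) = 2*z**2)
(A(-5 + 2) + 42)/(-38) = (2*(-5 + 2)**2 + 42)/(-38) = -(2*(-3)**2 + 42)/38 = -(2*9 + 42)/38 = -(18 + 42)/38 = -1/38*60 = -30/19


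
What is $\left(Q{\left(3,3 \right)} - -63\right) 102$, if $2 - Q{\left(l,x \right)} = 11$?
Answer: $5508$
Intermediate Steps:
$Q{\left(l,x \right)} = -9$ ($Q{\left(l,x \right)} = 2 - 11 = -9$)
$\left(Q{\left(3,3 \right)} - -63\right) 102 = \left(-9 - -63\right) 102 = \left(-9 + 63\right) 102 = 54 \cdot 102 = 5508$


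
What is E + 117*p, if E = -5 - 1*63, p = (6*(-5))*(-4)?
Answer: 13972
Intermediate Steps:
p = 120 (p = -30*(-4) = 120)
E = -68 (E = -5 - 63 = -68)
E + 117*p = -68 + 117*120 = -68 + 14040 = 13972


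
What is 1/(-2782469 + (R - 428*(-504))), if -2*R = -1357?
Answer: -2/5132157 ≈ -3.8970e-7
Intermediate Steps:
R = 1357/2 (R = -1/2*(-1357) = 1357/2 ≈ 678.50)
1/(-2782469 + (R - 428*(-504))) = 1/(-2782469 + (1357/2 - 428*(-504))) = 1/(-2782469 + (1357/2 + 215712)) = 1/(-2782469 + 432781/2) = 1/(-5132157/2) = -2/5132157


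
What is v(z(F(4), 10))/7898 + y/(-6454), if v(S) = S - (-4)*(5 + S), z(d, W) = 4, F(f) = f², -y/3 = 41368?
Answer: 245107888/12743423 ≈ 19.234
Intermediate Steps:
y = -124104 (y = -3*41368 = -124104)
v(S) = 20 + 5*S (v(S) = S - (-20 - 4*S) = S + (20 + 4*S) = 20 + 5*S)
v(z(F(4), 10))/7898 + y/(-6454) = (20 + 5*4)/7898 - 124104/(-6454) = (20 + 20)*(1/7898) - 124104*(-1/6454) = 40*(1/7898) + 62052/3227 = 20/3949 + 62052/3227 = 245107888/12743423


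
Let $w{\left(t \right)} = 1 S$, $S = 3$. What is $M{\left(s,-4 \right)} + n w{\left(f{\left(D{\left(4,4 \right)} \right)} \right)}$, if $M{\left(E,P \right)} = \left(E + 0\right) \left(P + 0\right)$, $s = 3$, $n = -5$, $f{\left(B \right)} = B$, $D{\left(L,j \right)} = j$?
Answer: $-27$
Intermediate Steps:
$w{\left(t \right)} = 3$ ($w{\left(t \right)} = 1 \cdot 3 = 3$)
$M{\left(E,P \right)} = E P$
$M{\left(s,-4 \right)} + n w{\left(f{\left(D{\left(4,4 \right)} \right)} \right)} = 3 \left(-4\right) - 15 = -12 - 15 = -27$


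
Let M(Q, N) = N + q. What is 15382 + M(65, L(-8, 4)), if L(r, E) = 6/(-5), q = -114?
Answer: 76334/5 ≈ 15267.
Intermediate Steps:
L(r, E) = -6/5 (L(r, E) = 6*(-⅕) = -6/5)
M(Q, N) = -114 + N (M(Q, N) = N - 114 = -114 + N)
15382 + M(65, L(-8, 4)) = 15382 + (-114 - 6/5) = 15382 - 576/5 = 76334/5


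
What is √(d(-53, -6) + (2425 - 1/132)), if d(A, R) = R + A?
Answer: √10306263/66 ≈ 48.641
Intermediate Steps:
d(A, R) = A + R
√(d(-53, -6) + (2425 - 1/132)) = √((-53 - 6) + (2425 - 1/132)) = √(-59 + (2425 - 1*1/132)) = √(-59 + (2425 - 1/132)) = √(-59 + 320099/132) = √(312311/132) = √10306263/66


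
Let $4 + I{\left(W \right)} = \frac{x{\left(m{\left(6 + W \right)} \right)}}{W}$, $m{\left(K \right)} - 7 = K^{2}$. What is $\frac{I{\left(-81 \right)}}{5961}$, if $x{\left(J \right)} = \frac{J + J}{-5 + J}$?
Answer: $- \frac{1834412}{2716946307} \approx -0.00067517$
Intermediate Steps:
$m{\left(K \right)} = 7 + K^{2}$
$x{\left(J \right)} = \frac{2 J}{-5 + J}$
$I{\left(W \right)} = -4 + \frac{2 \left(7 + \left(6 + W\right)^{2}\right)}{W \left(2 + \left(6 + W\right)^{2}\right)}$ ($I{\left(W \right)} = -4 + \frac{2 \left(7 + \left(6 + W\right)^{2}\right) \frac{1}{-5 + \left(7 + \left(6 + W\right)^{2}\right)}}{W} = -4 + \frac{2 \left(7 + \left(6 + W\right)^{2}\right) \frac{1}{2 + \left(6 + W\right)^{2}}}{W} = -4 + \frac{2 \frac{1}{2 + \left(6 + W\right)^{2}} \left(7 + \left(6 + W\right)^{2}\right)}{W} = -4 + \frac{2 \left(7 + \left(6 + W\right)^{2}\right)}{W \left(2 + \left(6 + W\right)^{2}\right)}$)
$\frac{I{\left(-81 \right)}}{5961} = \frac{2 \frac{1}{-81} \frac{1}{38 + \left(-81\right)^{2} + 12 \left(-81\right)} \left(43 - -5184 - 23 \left(-81\right)^{2} - 2 \left(-81\right)^{3}\right)}{5961} = 2 \left(- \frac{1}{81}\right) \frac{1}{38 + 6561 - 972} \left(43 + 5184 - 150903 - -1062882\right) \frac{1}{5961} = 2 \left(- \frac{1}{81}\right) \frac{1}{5627} \left(43 + 5184 - 150903 + 1062882\right) \frac{1}{5961} = 2 \left(- \frac{1}{81}\right) \frac{1}{5627} \cdot 917206 \cdot \frac{1}{5961} = \left(- \frac{1834412}{455787}\right) \frac{1}{5961} = - \frac{1834412}{2716946307}$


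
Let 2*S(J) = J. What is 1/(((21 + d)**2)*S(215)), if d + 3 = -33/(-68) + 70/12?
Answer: 83232/5291477015 ≈ 1.5729e-5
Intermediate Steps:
d = 677/204 (d = -3 + (-33/(-68) + 70/12) = -3 + (-33*(-1/68) + 70*(1/12)) = -3 + (33/68 + 35/6) = -3 + 1289/204 = 677/204 ≈ 3.3186)
S(J) = J/2
1/(((21 + d)**2)*S(215)) = 1/(((21 + 677/204)**2)*(((1/2)*215))) = 1/(((4961/204)**2)*(215/2)) = (2/215)/(24611521/41616) = (41616/24611521)*(2/215) = 83232/5291477015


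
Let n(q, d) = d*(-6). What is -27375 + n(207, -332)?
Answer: -25383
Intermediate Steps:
n(q, d) = -6*d
-27375 + n(207, -332) = -27375 - 6*(-332) = -27375 + 1992 = -25383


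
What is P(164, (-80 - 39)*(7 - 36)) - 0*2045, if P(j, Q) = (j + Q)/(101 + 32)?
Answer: 3615/133 ≈ 27.180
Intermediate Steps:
P(j, Q) = Q/133 + j/133 (P(j, Q) = (Q + j)/133 = (Q + j)*(1/133) = Q/133 + j/133)
P(164, (-80 - 39)*(7 - 36)) - 0*2045 = (((-80 - 39)*(7 - 36))/133 + (1/133)*164) - 0*2045 = ((-119*(-29))/133 + 164/133) - 1*0 = ((1/133)*3451 + 164/133) + 0 = (493/19 + 164/133) + 0 = 3615/133 + 0 = 3615/133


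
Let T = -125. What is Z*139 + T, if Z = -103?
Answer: -14442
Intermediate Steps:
Z*139 + T = -103*139 - 125 = -14317 - 125 = -14442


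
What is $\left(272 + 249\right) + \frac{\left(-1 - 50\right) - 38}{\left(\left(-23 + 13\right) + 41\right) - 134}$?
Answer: $\frac{53752}{103} \approx 521.86$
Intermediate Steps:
$\left(272 + 249\right) + \frac{\left(-1 - 50\right) - 38}{\left(\left(-23 + 13\right) + 41\right) - 134} = 521 + \frac{-51 - 38}{\left(-10 + 41\right) - 134} = 521 - \frac{89}{31 - 134} = 521 - \frac{89}{-103} = 521 - - \frac{89}{103} = 521 + \frac{89}{103} = \frac{53752}{103}$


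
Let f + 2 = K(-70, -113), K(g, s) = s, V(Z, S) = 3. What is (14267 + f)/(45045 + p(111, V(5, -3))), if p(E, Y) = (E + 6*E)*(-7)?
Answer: 7076/19803 ≈ 0.35732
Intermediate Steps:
f = -115 (f = -2 - 113 = -115)
p(E, Y) = -49*E (p(E, Y) = (7*E)*(-7) = -49*E)
(14267 + f)/(45045 + p(111, V(5, -3))) = (14267 - 115)/(45045 - 49*111) = 14152/(45045 - 5439) = 14152/39606 = 14152*(1/39606) = 7076/19803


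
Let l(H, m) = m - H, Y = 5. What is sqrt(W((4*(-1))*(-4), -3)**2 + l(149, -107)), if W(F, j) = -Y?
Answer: I*sqrt(231) ≈ 15.199*I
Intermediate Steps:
W(F, j) = -5 (W(F, j) = -1*5 = -5)
sqrt(W((4*(-1))*(-4), -3)**2 + l(149, -107)) = sqrt((-5)**2 + (-107 - 1*149)) = sqrt(25 + (-107 - 149)) = sqrt(25 - 256) = sqrt(-231) = I*sqrt(231)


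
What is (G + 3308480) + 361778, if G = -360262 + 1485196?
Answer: 4795192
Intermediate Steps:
G = 1124934
(G + 3308480) + 361778 = (1124934 + 3308480) + 361778 = 4433414 + 361778 = 4795192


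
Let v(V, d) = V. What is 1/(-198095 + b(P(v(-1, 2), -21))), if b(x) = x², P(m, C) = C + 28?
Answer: -1/198046 ≈ -5.0493e-6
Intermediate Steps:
P(m, C) = 28 + C
1/(-198095 + b(P(v(-1, 2), -21))) = 1/(-198095 + (28 - 21)²) = 1/(-198095 + 7²) = 1/(-198095 + 49) = 1/(-198046) = -1/198046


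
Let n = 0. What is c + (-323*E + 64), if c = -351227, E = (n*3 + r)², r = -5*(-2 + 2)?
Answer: -351163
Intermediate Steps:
r = 0 (r = -5*0 = 0)
E = 0 (E = (0*3 + 0)² = (0 + 0)² = 0² = 0)
c + (-323*E + 64) = -351227 + (-323*0 + 64) = -351227 + (0 + 64) = -351227 + 64 = -351163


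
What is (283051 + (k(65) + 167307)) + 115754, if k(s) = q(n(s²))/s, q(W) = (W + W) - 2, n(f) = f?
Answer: 36805728/65 ≈ 5.6624e+5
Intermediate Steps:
q(W) = -2 + 2*W (q(W) = 2*W - 2 = -2 + 2*W)
k(s) = (-2 + 2*s²)/s
(283051 + (k(65) + 167307)) + 115754 = (283051 + ((-2/65 + 2*65) + 167307)) + 115754 = (283051 + ((-2*1/65 + 130) + 167307)) + 115754 = (283051 + ((-2/65 + 130) + 167307)) + 115754 = (283051 + (8448/65 + 167307)) + 115754 = (283051 + 10883403/65) + 115754 = 29281718/65 + 115754 = 36805728/65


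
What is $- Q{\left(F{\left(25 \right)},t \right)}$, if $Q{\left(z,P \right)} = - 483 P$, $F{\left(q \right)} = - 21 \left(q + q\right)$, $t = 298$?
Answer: $143934$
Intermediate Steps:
$F{\left(q \right)} = - 42 q$ ($F{\left(q \right)} = - 21 \cdot 2 q = - 42 q$)
$- Q{\left(F{\left(25 \right)},t \right)} = - \left(-483\right) 298 = \left(-1\right) \left(-143934\right) = 143934$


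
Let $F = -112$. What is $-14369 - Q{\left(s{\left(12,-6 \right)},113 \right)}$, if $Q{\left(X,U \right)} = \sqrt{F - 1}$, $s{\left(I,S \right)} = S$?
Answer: $-14369 - i \sqrt{113} \approx -14369.0 - 10.63 i$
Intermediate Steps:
$Q{\left(X,U \right)} = i \sqrt{113}$ ($Q{\left(X,U \right)} = \sqrt{-112 - 1} = \sqrt{-113} = i \sqrt{113}$)
$-14369 - Q{\left(s{\left(12,-6 \right)},113 \right)} = -14369 - i \sqrt{113}$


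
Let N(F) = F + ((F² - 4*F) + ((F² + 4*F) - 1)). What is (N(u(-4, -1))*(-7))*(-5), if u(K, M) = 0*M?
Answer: -35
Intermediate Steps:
u(K, M) = 0
N(F) = -1 + F + 2*F² (N(F) = F + ((F² - 4*F) + (-1 + F² + 4*F)) = F + (-1 + 2*F²) = -1 + F + 2*F²)
(N(u(-4, -1))*(-7))*(-5) = ((-1 + 0 + 2*0²)*(-7))*(-5) = ((-1 + 0 + 2*0)*(-7))*(-5) = ((-1 + 0 + 0)*(-7))*(-5) = -1*(-7)*(-5) = 7*(-5) = -35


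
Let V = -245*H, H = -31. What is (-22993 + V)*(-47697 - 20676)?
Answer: 1052807454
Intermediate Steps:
V = 7595 (V = -245*(-31) = 7595)
(-22993 + V)*(-47697 - 20676) = (-22993 + 7595)*(-47697 - 20676) = -15398*(-68373) = 1052807454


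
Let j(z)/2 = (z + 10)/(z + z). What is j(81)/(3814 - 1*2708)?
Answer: 13/12798 ≈ 0.0010158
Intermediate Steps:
j(z) = (10 + z)/z (j(z) = 2*((z + 10)/(z + z)) = 2*((10 + z)/((2*z))) = 2*((10 + z)*(1/(2*z))) = 2*((10 + z)/(2*z)) = (10 + z)/z)
j(81)/(3814 - 1*2708) = ((10 + 81)/81)/(3814 - 1*2708) = ((1/81)*91)/(3814 - 2708) = (91/81)/1106 = (91/81)*(1/1106) = 13/12798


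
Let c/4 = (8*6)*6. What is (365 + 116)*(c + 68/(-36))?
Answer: 4978831/9 ≈ 5.5320e+5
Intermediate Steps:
c = 1152 (c = 4*((8*6)*6) = 4*(48*6) = 4*288 = 1152)
(365 + 116)*(c + 68/(-36)) = (365 + 116)*(1152 + 68/(-36)) = 481*(1152 + 68*(-1/36)) = 481*(1152 - 17/9) = 481*(10351/9) = 4978831/9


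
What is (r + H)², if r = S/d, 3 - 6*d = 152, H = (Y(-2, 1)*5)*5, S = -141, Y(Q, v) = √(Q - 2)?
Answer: -54786784/22201 + 84600*I/149 ≈ -2467.8 + 567.79*I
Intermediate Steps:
Y(Q, v) = √(-2 + Q)
H = 50*I (H = (√(-2 - 2)*5)*5 = (√(-4)*5)*5 = ((2*I)*5)*5 = (10*I)*5 = 50*I ≈ 50.0*I)
d = -149/6 (d = ½ - ⅙*152 = ½ - 76/3 = -149/6 ≈ -24.833)
r = 846/149 (r = -141/(-149/6) = -141*(-6/149) = 846/149 ≈ 5.6778)
(r + H)² = (846/149 + 50*I)²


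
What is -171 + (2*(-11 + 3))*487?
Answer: -7963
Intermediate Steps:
-171 + (2*(-11 + 3))*487 = -171 + (2*(-8))*487 = -171 - 16*487 = -171 - 7792 = -7963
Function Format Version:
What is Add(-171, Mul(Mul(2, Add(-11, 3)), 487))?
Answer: -7963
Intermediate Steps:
Add(-171, Mul(Mul(2, Add(-11, 3)), 487)) = Add(-171, Mul(Mul(2, -8), 487)) = Add(-171, Mul(-16, 487)) = Add(-171, -7792) = -7963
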